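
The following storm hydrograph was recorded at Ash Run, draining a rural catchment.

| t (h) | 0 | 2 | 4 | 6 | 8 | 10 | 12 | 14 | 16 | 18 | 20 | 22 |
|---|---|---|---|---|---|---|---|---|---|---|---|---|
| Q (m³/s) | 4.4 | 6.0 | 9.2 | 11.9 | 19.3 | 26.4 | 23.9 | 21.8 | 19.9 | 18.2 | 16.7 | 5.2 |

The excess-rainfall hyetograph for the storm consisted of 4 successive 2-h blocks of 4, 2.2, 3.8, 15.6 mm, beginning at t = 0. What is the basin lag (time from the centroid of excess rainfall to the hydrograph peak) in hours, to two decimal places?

Centroid of excess rainfall: t_c = Σ P_i·t̄_i / ΣP_i = 5.4219 h (block centres at 1, 3, 5, 7 h).
Hydrograph peak occurs at t = 10 h, so basin lag t_L = 10 − 5.4219 = 4.58 h.

t_L ≈ 4.58 h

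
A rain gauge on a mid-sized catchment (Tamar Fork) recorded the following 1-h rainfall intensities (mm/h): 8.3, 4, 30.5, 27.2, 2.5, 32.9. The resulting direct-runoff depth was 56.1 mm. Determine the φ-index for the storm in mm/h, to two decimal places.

Only the 3 blocks with intensity above φ contribute runoff: 30.5, 27.2, 32.9 mm/h.
Σ(I−φ)·Δt = d  ⇒  (30.5+27.2+32.9 − 3φ)·1 = 56.1
φ = (90.60 − 56.1/1) / 3 = 11.50 mm/h.

φ ≈ 11.50 mm/h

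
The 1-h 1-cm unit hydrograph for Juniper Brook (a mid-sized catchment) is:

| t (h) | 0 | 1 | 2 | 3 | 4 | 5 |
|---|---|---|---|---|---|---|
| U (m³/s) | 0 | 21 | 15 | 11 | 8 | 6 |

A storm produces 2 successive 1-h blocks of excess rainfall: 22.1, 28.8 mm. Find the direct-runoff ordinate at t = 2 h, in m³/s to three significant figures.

By discrete convolution, Q_j = Σ (P_i / 10 mm) · U_{j−i}.
At t = 2 h (j=2): Q = (22.1/10)·15 + (28.8/10)·21 = 93.6 m³/s.

Q ≈ 93.6 m³/s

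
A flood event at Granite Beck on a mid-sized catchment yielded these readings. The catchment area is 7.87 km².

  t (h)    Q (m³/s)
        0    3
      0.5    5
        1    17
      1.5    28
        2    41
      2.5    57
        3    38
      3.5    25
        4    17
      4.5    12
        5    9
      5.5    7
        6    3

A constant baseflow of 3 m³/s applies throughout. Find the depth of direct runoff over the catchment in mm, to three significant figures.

Direct runoff: 0.0, 2.0, 14.0, 25.0, 38.0, 54.0, 35.0, 22.0, 14.0, 9.0, 6.0, 4.0, 0.0 m³/s; ΣQ_DR = 223.0 m³/s.
V = ΣQ_DR · Δt = 223.0 × 1800 s = 4.014 × 10^5 m³.
Over A = 7.87 km², depth = V / A = 51.0 mm.

d ≈ 51.0 mm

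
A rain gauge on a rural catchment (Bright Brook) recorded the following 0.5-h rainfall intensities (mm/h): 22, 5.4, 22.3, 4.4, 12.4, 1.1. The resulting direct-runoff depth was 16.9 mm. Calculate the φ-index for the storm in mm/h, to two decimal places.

φ ≈ 7.63 mm/h

Only the 3 blocks with intensity above φ contribute runoff: 22, 22.3, 12.4 mm/h.
Σ(I−φ)·Δt = d  ⇒  (22+22.3+12.4 − 3φ)·0.5 = 16.9
φ = (56.70 − 16.9/0.5) / 3 = 7.63 mm/h.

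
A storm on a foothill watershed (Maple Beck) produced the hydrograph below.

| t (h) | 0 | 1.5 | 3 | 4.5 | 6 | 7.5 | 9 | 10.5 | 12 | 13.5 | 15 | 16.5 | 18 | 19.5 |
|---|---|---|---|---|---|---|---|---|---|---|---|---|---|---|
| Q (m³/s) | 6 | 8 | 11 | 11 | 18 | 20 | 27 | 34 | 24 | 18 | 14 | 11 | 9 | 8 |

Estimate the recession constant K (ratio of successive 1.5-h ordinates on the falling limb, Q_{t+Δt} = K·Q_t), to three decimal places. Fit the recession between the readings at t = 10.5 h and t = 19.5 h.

Using the recession-limb readings at t = 10.5 h and t = 19.5 h: Q falls from 34 to 8 m³/s over 6 intervals.
K = (Q₂/Q₁)^(1/6) = (8/34)^(1/6) = 0.786.

K ≈ 0.786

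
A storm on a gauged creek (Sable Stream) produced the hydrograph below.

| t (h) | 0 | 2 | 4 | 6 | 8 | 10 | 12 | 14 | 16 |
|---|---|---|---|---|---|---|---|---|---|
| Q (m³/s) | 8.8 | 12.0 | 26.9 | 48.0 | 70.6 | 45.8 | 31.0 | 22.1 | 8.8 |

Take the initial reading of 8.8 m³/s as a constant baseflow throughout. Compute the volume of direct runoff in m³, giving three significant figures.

V ≈ 1.40 × 10^6 m³

Direct-runoff ordinates (Q − Q_b): 0.0, 3.2, 18.1, 39.2, 61.8, 37.0, 22.2, 13.3, 0.0 m³/s.
ΣQ_DR = 194.8 m³/s.
With Δt = 2 h = 7200 s, V = ΣQ_DR · Δt = 194.8 × 7200 = 1.40 × 10^6 m³.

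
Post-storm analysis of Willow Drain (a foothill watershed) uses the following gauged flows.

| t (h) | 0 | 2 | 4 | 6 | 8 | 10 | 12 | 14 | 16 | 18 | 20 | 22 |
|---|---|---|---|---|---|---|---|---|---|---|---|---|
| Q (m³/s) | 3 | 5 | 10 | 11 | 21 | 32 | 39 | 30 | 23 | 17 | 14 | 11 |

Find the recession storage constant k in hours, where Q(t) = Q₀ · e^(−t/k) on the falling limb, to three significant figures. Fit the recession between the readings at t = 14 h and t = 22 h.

k ≈ 7.97 h

On the falling limb, Q drops from 30 to 11 m³/s between t = 14 h and t = 22 h (Δt = 8 h).
k = −Δt / ln(Q₂/Q₁) = −8 / ln(11/30) = 7.97 h.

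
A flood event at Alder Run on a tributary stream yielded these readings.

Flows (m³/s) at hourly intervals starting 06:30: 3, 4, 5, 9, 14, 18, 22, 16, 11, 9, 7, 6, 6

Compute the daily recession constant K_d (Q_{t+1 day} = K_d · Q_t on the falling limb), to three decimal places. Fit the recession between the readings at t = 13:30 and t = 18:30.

Between t = 13:30 and t = 18:30 the flow falls from 16 to 6 m³/s over 5×1 h = 5 h.
Per-interval ratio K = (6/16)^(1/5) = 0.8219; K_d = K^(24/1) = 0.009.

K_d ≈ 0.009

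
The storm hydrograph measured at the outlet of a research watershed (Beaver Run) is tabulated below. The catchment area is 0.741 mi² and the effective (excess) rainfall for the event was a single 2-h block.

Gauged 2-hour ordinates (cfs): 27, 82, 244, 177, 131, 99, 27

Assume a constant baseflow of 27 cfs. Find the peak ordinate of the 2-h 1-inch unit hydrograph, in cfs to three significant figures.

Direct runoff: 0.0, 55.0, 217.0, 150.0, 104.0, 72.0, 0.0 cfs; ΣQ_DR = 598.0 cfs, peak = 217.0 cfs.
Runoff depth d = ΣQ_DR·Δt / A = 598.0 × 7200 / (0.741 mi²) = 2.501 in.
The 1-inch UH is the DRH scaled by (1 in)/d, so U_p = 217.0 × 1/2.501 = 86.8 cfs.

U_p ≈ 86.8 cfs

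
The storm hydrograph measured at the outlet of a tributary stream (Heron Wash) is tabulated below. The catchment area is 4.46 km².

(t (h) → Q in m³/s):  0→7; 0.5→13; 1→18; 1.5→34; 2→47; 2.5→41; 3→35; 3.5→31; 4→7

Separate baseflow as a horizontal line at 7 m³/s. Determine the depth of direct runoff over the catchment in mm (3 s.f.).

d ≈ 68.6 mm

Direct runoff: 0.0, 6.0, 11.0, 27.0, 40.0, 34.0, 28.0, 24.0, 0.0 m³/s; ΣQ_DR = 170.0 m³/s.
V = ΣQ_DR · Δt = 170.0 × 1800 s = 3.060 × 10^5 m³.
Over A = 4.46 km², depth = V / A = 68.6 mm.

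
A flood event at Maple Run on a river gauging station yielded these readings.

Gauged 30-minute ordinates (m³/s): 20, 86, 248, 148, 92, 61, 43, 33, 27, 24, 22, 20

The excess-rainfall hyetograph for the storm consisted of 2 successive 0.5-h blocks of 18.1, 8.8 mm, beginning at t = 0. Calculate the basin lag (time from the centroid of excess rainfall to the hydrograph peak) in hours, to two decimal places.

t_L ≈ 0.59 h

Centroid of excess rainfall: t_c = Σ P_i·t̄_i / ΣP_i = 0.4136 h (block centres at 0.25, 0.75 h).
Hydrograph peak occurs at t = 1 h, so basin lag t_L = 1 − 0.4136 = 0.59 h.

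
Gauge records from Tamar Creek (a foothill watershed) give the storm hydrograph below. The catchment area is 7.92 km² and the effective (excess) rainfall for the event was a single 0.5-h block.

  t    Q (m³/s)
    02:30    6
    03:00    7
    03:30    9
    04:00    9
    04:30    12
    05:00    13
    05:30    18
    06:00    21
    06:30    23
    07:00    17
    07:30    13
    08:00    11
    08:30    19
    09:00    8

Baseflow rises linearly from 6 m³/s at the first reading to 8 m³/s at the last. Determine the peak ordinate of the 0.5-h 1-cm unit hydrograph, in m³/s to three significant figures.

Direct runoff: 0.00, 0.85, 2.69, 2.54, 5.38, 6.23, 11.08, 13.92, 15.77, 9.62, 5.46, 3.31, 11.15, 0.00 m³/s; ΣQ_DR = 88.00 m³/s, peak = 15.77 m³/s.
Runoff depth d = ΣQ_DR·Δt / A = 88.00 × 1800 / (7.92 km²) = 20.00 mm.
The 1-cm UH is the DRH scaled by (10 mm)/d, so U_p = 15.77 × 10/20.00 = 7.88 m³/s.

U_p ≈ 7.88 m³/s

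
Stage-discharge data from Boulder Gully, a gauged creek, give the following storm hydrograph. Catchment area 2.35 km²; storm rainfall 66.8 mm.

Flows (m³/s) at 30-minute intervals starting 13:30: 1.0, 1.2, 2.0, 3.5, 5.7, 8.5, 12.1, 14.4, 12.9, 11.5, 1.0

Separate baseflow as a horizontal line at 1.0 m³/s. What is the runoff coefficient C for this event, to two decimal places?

ΣQ_DR = 62.80 m³/s; V = ΣQ_DR·Δt = 1.130 × 10^5 m³.
Runoff depth d = V / A = 48.10 mm.
C = d / P = 48.10 / 66.8 = 0.72.

C ≈ 0.72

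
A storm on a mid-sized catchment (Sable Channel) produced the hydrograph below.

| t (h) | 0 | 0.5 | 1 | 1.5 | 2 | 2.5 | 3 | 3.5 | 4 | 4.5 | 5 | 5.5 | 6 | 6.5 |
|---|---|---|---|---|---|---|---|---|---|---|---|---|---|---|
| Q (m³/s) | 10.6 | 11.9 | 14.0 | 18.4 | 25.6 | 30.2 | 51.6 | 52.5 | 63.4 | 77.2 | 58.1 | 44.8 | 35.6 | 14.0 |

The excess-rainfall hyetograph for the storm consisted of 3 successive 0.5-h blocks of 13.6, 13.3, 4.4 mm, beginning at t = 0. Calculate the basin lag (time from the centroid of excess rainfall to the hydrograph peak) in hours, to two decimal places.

Centroid of excess rainfall: t_c = Σ P_i·t̄_i / ΣP_i = 0.6030 h (block centres at 0.25, 0.75, 1.25 h).
Hydrograph peak occurs at t = 4.5 h, so basin lag t_L = 4.5 − 0.6030 = 3.90 h.

t_L ≈ 3.90 h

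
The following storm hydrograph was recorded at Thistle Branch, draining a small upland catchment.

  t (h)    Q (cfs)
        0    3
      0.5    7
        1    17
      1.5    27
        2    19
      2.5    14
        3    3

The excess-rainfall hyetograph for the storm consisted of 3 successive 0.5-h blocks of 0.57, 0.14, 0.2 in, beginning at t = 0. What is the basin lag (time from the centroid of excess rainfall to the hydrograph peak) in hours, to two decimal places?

Centroid of excess rainfall: t_c = Σ P_i·t̄_i / ΣP_i = 0.5467 h (block centres at 0.25, 0.75, 1.25 h).
Hydrograph peak occurs at t = 1.5 h, so basin lag t_L = 1.5 − 0.5467 = 0.95 h.

t_L ≈ 0.95 h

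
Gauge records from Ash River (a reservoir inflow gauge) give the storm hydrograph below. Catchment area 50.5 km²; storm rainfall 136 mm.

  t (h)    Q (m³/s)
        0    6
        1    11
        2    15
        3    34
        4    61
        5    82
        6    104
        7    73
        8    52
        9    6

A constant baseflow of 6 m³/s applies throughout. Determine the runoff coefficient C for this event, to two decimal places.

C ≈ 0.20

ΣQ_DR = 384.0 m³/s; V = ΣQ_DR·Δt = 1.382 × 10^6 m³.
Runoff depth d = V / A = 27.37 mm.
C = d / P = 27.37 / 136 = 0.20.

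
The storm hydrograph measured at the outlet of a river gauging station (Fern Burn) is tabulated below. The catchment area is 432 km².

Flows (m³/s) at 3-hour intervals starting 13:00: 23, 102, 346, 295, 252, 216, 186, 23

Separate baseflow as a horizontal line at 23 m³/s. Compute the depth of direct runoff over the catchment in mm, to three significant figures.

Direct runoff: 0.0, 79.0, 323.0, 272.0, 229.0, 193.0, 163.0, 0.0 m³/s; ΣQ_DR = 1259 m³/s.
V = ΣQ_DR · Δt = 1259 × 10800 s = 1.360 × 10^7 m³.
Over A = 432 km², depth = V / A = 31.5 mm.

d ≈ 31.5 mm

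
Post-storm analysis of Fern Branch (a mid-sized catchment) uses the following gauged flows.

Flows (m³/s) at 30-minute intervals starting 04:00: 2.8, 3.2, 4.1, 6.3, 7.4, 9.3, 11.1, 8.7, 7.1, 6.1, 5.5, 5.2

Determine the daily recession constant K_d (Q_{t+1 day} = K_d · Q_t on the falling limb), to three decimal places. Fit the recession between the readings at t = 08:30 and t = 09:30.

Between t = 08:30 and t = 09:30 the flow falls from 6.1 to 5.2 m³/s over 2×0.5 h = 1 h.
Per-interval ratio K = (5.2/6.1)^(1/2) = 0.9233; K_d = K^(24/0.5) = 0.022.

K_d ≈ 0.022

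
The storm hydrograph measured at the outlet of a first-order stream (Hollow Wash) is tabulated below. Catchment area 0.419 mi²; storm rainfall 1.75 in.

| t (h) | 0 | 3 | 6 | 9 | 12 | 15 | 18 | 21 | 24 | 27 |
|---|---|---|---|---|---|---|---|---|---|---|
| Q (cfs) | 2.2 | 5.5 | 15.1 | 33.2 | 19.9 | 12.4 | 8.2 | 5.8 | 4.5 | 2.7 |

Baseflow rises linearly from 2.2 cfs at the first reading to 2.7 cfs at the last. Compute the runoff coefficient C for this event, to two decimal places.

ΣQ_DR = 85.00 cfs; V = ΣQ_DR·Δt = 9.180 × 10^5 ft³.
Runoff depth d = V / A = 0.9431 in.
C = d / P = 0.9431 / 1.75 = 0.54.

C ≈ 0.54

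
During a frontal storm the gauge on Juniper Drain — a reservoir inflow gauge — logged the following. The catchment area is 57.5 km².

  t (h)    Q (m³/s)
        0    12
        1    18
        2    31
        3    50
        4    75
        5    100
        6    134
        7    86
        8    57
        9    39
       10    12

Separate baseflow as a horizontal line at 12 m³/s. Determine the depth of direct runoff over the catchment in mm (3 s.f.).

d ≈ 30.2 mm

Direct runoff: 0.0, 6.0, 19.0, 38.0, 63.0, 88.0, 122.0, 74.0, 45.0, 27.0, 0.0 m³/s; ΣQ_DR = 482.0 m³/s.
V = ΣQ_DR · Δt = 482.0 × 3600 s = 1.735 × 10^6 m³.
Over A = 57.5 km², depth = V / A = 30.2 mm.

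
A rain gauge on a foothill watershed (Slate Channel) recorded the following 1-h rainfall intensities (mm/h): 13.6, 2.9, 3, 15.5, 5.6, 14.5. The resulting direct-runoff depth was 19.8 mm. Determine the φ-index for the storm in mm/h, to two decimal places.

Only the 3 blocks with intensity above φ contribute runoff: 13.6, 15.5, 14.5 mm/h.
Σ(I−φ)·Δt = d  ⇒  (13.6+15.5+14.5 − 3φ)·1 = 19.8
φ = (43.60 − 19.8/1) / 3 = 7.93 mm/h.

φ ≈ 7.93 mm/h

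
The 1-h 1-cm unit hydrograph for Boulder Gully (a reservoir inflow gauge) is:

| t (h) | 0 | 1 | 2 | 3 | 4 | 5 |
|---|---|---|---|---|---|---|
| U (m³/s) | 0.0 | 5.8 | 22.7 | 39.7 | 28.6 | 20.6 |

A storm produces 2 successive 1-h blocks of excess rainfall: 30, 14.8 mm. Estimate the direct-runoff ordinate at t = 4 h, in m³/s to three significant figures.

Q ≈ 145 m³/s

By discrete convolution, Q_j = Σ (P_i / 10 mm) · U_{j−i}.
At t = 4 h (j=4): Q = (30/10)·28.6 + (14.8/10)·39.7 = 145 m³/s.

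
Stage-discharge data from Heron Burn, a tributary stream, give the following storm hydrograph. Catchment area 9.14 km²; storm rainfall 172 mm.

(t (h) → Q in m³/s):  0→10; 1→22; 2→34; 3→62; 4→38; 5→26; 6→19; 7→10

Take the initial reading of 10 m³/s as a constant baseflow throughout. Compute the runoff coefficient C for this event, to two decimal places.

ΣQ_DR = 141.0 m³/s; V = ΣQ_DR·Δt = 5.076 × 10^5 m³.
Runoff depth d = V / A = 55.54 mm.
C = d / P = 55.54 / 172 = 0.32.

C ≈ 0.32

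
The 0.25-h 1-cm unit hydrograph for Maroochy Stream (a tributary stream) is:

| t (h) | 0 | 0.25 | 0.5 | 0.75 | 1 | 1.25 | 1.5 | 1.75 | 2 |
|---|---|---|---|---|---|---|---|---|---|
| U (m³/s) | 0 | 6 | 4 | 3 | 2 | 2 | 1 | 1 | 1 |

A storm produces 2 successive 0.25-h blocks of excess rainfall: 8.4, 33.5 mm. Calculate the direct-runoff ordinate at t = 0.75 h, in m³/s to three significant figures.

Q ≈ 15.9 m³/s

By discrete convolution, Q_j = Σ (P_i / 10 mm) · U_{j−i}.
At t = 0.75 h (j=3): Q = (8.4/10)·3 + (33.5/10)·4 = 15.9 m³/s.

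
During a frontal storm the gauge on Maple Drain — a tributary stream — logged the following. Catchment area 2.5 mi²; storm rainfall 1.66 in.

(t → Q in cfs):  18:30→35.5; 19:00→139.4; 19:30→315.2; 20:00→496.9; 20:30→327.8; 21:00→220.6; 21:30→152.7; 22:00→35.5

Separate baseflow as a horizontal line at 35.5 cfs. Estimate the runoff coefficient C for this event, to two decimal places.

C ≈ 0.27

ΣQ_DR = 1440 cfs; V = ΣQ_DR·Δt = 2.591 × 10^6 ft³.
Runoff depth d = V / A = 0.4462 in.
C = d / P = 0.4462 / 1.66 = 0.27.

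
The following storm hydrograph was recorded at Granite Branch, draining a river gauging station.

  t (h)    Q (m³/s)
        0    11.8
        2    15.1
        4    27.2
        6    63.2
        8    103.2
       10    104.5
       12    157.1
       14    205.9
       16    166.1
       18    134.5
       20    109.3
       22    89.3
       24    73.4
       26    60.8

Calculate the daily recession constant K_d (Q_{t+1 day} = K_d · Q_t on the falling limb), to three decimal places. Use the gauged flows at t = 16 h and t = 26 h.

K_d ≈ 0.090

Between t = 16 h and t = 26 h the flow falls from 166.1 to 60.8 m³/s over 5×2 h = 10 h.
Per-interval ratio K = (60.8/166.1)^(1/5) = 0.8179; K_d = K^(24/2) = 0.090.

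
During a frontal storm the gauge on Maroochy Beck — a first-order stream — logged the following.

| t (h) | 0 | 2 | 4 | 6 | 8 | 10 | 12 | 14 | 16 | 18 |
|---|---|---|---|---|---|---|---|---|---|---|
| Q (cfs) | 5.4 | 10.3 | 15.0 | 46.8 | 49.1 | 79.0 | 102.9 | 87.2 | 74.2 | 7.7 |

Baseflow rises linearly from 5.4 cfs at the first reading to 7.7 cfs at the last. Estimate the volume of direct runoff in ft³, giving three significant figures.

V ≈ 2.97 × 10^6 ft³

Direct-runoff ordinates (Q − Q_b): 0.00, 4.64, 9.09, 40.63, 42.68, 72.32, 95.97, 80.01, 66.76, 0.00 cfs.
ΣQ_DR = 412.1 cfs.
With Δt = 2 h = 7200 s, V = ΣQ_DR · Δt = 412.1 × 7200 = 2.97 × 10^6 ft³.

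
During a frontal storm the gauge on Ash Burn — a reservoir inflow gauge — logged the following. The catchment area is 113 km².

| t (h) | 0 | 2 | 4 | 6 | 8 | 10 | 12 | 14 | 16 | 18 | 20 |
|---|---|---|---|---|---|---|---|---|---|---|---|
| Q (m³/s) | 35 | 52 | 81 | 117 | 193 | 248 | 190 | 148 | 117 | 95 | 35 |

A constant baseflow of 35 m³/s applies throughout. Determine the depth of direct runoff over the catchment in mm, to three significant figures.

Direct runoff: 0.0, 17.0, 46.0, 82.0, 158.0, 213.0, 155.0, 113.0, 82.0, 60.0, 0.0 m³/s; ΣQ_DR = 926.0 m³/s.
V = ΣQ_DR · Δt = 926.0 × 7200 s = 6.667 × 10^6 m³.
Over A = 113 km², depth = V / A = 59.0 mm.

d ≈ 59.0 mm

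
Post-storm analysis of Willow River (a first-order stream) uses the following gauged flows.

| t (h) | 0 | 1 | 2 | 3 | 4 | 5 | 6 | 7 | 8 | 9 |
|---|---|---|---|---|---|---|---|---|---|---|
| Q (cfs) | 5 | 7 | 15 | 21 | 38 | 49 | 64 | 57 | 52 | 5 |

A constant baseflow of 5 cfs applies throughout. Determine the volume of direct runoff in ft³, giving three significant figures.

V ≈ 9.47 × 10^5 ft³

Direct-runoff ordinates (Q − Q_b): 0.0, 2.0, 10.0, 16.0, 33.0, 44.0, 59.0, 52.0, 47.0, 0.0 cfs.
ΣQ_DR = 263.0 cfs.
With Δt = 1 h = 3600 s, V = ΣQ_DR · Δt = 263.0 × 3600 = 9.47 × 10^5 ft³.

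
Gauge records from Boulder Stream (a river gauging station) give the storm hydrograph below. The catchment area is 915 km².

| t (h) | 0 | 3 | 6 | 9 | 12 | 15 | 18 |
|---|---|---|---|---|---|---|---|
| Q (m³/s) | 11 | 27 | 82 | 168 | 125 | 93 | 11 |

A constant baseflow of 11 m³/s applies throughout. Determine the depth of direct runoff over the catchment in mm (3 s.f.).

Direct runoff: 0.0, 16.0, 71.0, 157.0, 114.0, 82.0, 0.0 m³/s; ΣQ_DR = 440.0 m³/s.
V = ΣQ_DR · Δt = 440.0 × 10800 s = 4.752 × 10^6 m³.
Over A = 915 km², depth = V / A = 5.19 mm.

d ≈ 5.19 mm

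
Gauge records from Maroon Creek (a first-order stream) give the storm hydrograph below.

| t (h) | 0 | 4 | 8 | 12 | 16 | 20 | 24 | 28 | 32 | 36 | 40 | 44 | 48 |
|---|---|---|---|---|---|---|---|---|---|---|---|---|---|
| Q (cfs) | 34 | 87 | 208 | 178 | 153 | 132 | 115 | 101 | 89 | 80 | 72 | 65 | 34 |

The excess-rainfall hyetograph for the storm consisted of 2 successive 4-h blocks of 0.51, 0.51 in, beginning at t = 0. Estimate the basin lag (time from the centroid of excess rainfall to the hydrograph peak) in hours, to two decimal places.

Centroid of excess rainfall: t_c = Σ P_i·t̄_i / ΣP_i = 4.0000 h (block centres at 2, 6 h).
Hydrograph peak occurs at t = 8 h, so basin lag t_L = 8 − 4.0000 = 4.00 h.

t_L ≈ 4.00 h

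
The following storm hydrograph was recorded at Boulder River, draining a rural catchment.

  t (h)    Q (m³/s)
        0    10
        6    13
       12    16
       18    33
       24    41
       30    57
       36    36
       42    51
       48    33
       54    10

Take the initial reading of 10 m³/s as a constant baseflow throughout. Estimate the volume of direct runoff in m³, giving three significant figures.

V ≈ 4.32 × 10^6 m³

Direct-runoff ordinates (Q − Q_b): 0.0, 3.0, 6.0, 23.0, 31.0, 47.0, 26.0, 41.0, 23.0, 0.0 m³/s.
ΣQ_DR = 200.0 m³/s.
With Δt = 6 h = 21600 s, V = ΣQ_DR · Δt = 200.0 × 21600 = 4.32 × 10^6 m³.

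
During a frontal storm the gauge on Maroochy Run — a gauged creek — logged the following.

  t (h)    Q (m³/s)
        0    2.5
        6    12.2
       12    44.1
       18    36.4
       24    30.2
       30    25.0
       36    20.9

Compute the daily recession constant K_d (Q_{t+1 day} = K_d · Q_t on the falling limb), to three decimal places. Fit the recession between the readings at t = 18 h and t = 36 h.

Between t = 18 h and t = 36 h the flow falls from 36.4 to 20.9 m³/s over 3×6 h = 18 h.
Per-interval ratio K = (20.9/36.4)^(1/3) = 0.8312; K_d = K^(24/6) = 0.477.

K_d ≈ 0.477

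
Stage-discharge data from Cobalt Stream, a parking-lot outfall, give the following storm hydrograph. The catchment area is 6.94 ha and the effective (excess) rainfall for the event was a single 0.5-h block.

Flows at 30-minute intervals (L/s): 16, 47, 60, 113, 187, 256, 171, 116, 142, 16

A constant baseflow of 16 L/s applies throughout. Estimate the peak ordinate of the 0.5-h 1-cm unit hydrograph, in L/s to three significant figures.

U_p ≈ 96.0 L/s

Direct runoff: 0.0, 31.0, 44.0, 97.0, 171.0, 240.0, 155.0, 100.0, 126.0, 0.0 L/s; ΣQ_DR = 964.0 L/s, peak = 240.0 L/s.
Runoff depth d = ΣQ_DR·Δt / A = 964.0 × 1800 / (6.94 ha) = 25.00 mm.
The 1-cm UH is the DRH scaled by (10 mm)/d, so U_p = 240.0 × 10/25.00 = 96.0 L/s.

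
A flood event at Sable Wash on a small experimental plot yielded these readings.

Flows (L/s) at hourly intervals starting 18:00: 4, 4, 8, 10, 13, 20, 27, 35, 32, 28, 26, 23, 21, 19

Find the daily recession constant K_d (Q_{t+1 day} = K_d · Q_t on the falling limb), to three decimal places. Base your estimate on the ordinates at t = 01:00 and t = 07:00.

Between t = 01:00 and t = 07:00 the flow falls from 35 to 19 L/s over 6×1 h = 6 h.
Per-interval ratio K = (19/35)^(1/6) = 0.9032; K_d = K^(24/1) = 0.087.

K_d ≈ 0.087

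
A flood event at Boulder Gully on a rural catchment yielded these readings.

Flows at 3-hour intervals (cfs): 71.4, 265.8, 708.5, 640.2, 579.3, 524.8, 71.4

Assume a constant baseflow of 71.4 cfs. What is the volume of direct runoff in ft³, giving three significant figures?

V ≈ 2.55 × 10^7 ft³

Direct-runoff ordinates (Q − Q_b): 0.0, 194.4, 637.1, 568.8, 507.9, 453.4, 0.0 cfs.
ΣQ_DR = 2362 cfs.
With Δt = 3 h = 10800 s, V = ΣQ_DR · Δt = 2362 × 10800 = 2.55 × 10^7 ft³.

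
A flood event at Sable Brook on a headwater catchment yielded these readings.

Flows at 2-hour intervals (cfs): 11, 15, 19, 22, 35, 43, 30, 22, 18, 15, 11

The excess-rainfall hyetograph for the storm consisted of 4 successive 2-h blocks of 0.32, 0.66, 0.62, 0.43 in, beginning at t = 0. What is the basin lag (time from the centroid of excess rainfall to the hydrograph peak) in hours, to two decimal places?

t_L ≈ 5.86 h

Centroid of excess rainfall: t_c = Σ P_i·t̄_i / ΣP_i = 4.1429 h (block centres at 1, 3, 5, 7 h).
Hydrograph peak occurs at t = 10 h, so basin lag t_L = 10 − 4.1429 = 5.86 h.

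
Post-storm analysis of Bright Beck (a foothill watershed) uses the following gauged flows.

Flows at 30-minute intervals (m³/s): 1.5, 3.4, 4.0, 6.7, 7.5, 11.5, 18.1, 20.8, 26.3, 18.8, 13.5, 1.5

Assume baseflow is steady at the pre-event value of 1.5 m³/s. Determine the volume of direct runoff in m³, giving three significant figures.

Direct-runoff ordinates (Q − Q_b): 0.0, 1.9, 2.5, 5.2, 6.0, 10.0, 16.6, 19.3, 24.8, 17.3, 12.0, 0.0 m³/s.
ΣQ_DR = 115.6 m³/s.
With Δt = 0.5 h = 1800 s, V = ΣQ_DR · Δt = 115.6 × 1800 = 2.08 × 10^5 m³.

V ≈ 2.08 × 10^5 m³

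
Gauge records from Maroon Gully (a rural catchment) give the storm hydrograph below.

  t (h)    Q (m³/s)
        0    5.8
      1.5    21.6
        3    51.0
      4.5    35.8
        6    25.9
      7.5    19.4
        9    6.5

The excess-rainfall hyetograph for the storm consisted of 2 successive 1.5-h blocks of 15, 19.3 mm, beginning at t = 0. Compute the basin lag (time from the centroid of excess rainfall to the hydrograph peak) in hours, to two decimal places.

t_L ≈ 1.41 h

Centroid of excess rainfall: t_c = Σ P_i·t̄_i / ΣP_i = 1.5940 h (block centres at 0.75, 2.25 h).
Hydrograph peak occurs at t = 3 h, so basin lag t_L = 3 − 1.5940 = 1.41 h.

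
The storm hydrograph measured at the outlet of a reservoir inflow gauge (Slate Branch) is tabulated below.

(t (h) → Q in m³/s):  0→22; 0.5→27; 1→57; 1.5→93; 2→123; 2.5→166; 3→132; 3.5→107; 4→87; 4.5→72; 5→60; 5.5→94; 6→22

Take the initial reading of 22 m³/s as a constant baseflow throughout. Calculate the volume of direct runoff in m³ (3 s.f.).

V ≈ 1.40 × 10^6 m³

Direct-runoff ordinates (Q − Q_b): 0.0, 5.0, 35.0, 71.0, 101.0, 144.0, 110.0, 85.0, 65.0, 50.0, 38.0, 72.0, 0.0 m³/s.
ΣQ_DR = 776.0 m³/s.
With Δt = 0.5 h = 1800 s, V = ΣQ_DR · Δt = 776.0 × 1800 = 1.40 × 10^6 m³.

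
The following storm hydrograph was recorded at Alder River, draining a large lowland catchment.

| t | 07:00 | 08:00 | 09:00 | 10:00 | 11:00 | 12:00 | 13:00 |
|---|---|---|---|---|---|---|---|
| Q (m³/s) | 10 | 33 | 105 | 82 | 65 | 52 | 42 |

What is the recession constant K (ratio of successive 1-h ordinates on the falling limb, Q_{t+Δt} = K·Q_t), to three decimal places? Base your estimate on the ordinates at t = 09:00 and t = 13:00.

K ≈ 0.795

Using the recession-limb readings at t = 09:00 and t = 13:00: Q falls from 105 to 42 m³/s over 4 intervals.
K = (Q₂/Q₁)^(1/4) = (42/105)^(1/4) = 0.795.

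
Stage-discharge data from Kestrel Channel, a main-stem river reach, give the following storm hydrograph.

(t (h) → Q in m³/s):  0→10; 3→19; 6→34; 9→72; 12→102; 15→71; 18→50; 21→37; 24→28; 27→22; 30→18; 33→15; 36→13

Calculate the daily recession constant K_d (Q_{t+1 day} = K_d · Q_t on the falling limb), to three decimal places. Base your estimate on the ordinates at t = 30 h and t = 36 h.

K_d ≈ 0.272

Between t = 30 h and t = 36 h the flow falls from 18 to 13 m³/s over 2×3 h = 6 h.
Per-interval ratio K = (13/18)^(1/2) = 0.8498; K_d = K^(24/3) = 0.272.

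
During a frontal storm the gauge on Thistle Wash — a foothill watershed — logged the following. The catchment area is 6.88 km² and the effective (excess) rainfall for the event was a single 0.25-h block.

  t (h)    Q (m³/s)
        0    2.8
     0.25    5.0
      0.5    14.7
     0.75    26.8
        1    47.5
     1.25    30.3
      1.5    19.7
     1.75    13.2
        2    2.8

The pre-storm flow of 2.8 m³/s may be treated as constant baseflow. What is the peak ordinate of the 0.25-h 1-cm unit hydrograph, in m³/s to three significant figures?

Direct runoff: 0.0, 2.2, 11.9, 24.0, 44.7, 27.5, 16.9, 10.4, 0.0 m³/s; ΣQ_DR = 137.6 m³/s, peak = 44.7 m³/s.
Runoff depth d = ΣQ_DR·Δt / A = 137.6 × 900 / (6.88 km²) = 18.00 mm.
The 1-cm UH is the DRH scaled by (10 mm)/d, so U_p = 44.7 × 10/18.00 = 24.8 m³/s.

U_p ≈ 24.8 m³/s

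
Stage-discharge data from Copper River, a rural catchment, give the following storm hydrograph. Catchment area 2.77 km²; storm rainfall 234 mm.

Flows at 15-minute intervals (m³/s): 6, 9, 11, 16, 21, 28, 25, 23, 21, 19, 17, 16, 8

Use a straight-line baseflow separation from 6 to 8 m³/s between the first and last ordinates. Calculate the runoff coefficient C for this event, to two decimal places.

ΣQ_DR = 129.0 m³/s; V = ΣQ_DR·Δt = 1.161 × 10^5 m³.
Runoff depth d = V / A = 41.91 mm.
C = d / P = 41.91 / 234 = 0.18.

C ≈ 0.18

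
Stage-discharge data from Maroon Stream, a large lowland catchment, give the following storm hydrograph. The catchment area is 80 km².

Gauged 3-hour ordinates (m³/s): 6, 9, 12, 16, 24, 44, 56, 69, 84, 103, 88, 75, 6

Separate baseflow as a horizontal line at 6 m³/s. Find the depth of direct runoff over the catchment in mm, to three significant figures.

Direct runoff: 0.0, 3.0, 6.0, 10.0, 18.0, 38.0, 50.0, 63.0, 78.0, 97.0, 82.0, 69.0, 0.0 m³/s; ΣQ_DR = 514.0 m³/s.
V = ΣQ_DR · Δt = 514.0 × 10800 s = 5.551 × 10^6 m³.
Over A = 80 km², depth = V / A = 69.4 mm.

d ≈ 69.4 mm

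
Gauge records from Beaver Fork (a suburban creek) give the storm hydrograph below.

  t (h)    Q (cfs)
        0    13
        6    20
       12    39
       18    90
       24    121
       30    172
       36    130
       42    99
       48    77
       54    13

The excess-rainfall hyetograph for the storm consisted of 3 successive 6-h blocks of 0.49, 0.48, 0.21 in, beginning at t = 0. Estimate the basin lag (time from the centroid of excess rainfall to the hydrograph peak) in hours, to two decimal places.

Centroid of excess rainfall: t_c = Σ P_i·t̄_i / ΣP_i = 7.5763 h (block centres at 3, 9, 15 h).
Hydrograph peak occurs at t = 30 h, so basin lag t_L = 30 − 7.5763 = 22.42 h.

t_L ≈ 22.42 h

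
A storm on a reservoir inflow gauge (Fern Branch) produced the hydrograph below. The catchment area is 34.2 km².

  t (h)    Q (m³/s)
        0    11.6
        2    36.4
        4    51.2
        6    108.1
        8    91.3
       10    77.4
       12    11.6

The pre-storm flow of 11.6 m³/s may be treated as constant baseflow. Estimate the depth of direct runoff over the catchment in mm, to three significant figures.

Direct runoff: 0.0, 24.8, 39.6, 96.5, 79.7, 65.8, 0.0 m³/s; ΣQ_DR = 306.4 m³/s.
V = ΣQ_DR · Δt = 306.4 × 7200 s = 2.206 × 10^6 m³.
Over A = 34.2 km², depth = V / A = 64.5 mm.

d ≈ 64.5 mm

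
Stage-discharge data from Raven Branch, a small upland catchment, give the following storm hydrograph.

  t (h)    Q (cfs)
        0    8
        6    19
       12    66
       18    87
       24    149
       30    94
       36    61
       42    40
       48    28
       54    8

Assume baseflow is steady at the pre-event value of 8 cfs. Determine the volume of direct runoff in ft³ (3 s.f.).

V ≈ 1.04 × 10^7 ft³

Direct-runoff ordinates (Q − Q_b): 0.0, 11.0, 58.0, 79.0, 141.0, 86.0, 53.0, 32.0, 20.0, 0.0 cfs.
ΣQ_DR = 480.0 cfs.
With Δt = 6 h = 21600 s, V = ΣQ_DR · Δt = 480.0 × 21600 = 1.04 × 10^7 ft³.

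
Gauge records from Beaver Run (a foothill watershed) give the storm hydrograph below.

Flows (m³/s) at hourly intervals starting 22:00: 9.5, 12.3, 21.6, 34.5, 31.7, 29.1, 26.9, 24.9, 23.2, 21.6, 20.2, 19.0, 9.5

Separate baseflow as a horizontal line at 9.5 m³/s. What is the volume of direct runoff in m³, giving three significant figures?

Direct-runoff ordinates (Q − Q_b): 0.0, 2.8, 12.1, 25.0, 22.2, 19.6, 17.4, 15.4, 13.7, 12.1, 10.7, 9.5, 0.0 m³/s.
ΣQ_DR = 160.5 m³/s.
With Δt = 1 h = 3600 s, V = ΣQ_DR · Δt = 160.5 × 3600 = 5.78 × 10^5 m³.

V ≈ 5.78 × 10^5 m³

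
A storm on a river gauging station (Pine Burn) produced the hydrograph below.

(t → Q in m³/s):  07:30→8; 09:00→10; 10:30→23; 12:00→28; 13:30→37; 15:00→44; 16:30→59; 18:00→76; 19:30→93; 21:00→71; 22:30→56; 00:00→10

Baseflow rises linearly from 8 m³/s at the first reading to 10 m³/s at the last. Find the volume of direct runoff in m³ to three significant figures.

Direct-runoff ordinates (Q − Q_b): 0.00, 1.82, 14.64, 19.45, 28.27, 35.09, 49.91, 66.73, 83.55, 61.36, 46.18, 0.00 m³/s.
ΣQ_DR = 407.0 m³/s.
With Δt = 1.5 h = 5400 s, V = ΣQ_DR · Δt = 407.0 × 5400 = 2.20 × 10^6 m³.

V ≈ 2.20 × 10^6 m³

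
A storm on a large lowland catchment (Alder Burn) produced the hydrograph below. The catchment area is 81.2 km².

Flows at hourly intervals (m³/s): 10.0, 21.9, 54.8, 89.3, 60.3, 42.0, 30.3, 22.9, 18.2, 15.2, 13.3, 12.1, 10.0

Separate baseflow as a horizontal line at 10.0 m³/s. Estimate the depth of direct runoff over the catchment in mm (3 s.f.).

Direct runoff: 0.0, 11.9, 44.8, 79.3, 50.3, 32.0, 20.3, 12.9, 8.2, 5.2, 3.3, 2.1, 0.0 m³/s; ΣQ_DR = 270.3 m³/s.
V = ΣQ_DR · Δt = 270.3 × 3600 s = 9.731 × 10^5 m³.
Over A = 81.2 km², depth = V / A = 12.0 mm.

d ≈ 12.0 mm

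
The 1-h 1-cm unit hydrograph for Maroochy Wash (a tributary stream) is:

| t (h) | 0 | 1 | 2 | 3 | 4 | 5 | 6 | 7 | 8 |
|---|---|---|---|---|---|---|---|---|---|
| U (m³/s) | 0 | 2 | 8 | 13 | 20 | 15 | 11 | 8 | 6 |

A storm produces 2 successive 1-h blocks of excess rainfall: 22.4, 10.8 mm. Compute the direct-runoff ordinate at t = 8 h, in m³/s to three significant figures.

By discrete convolution, Q_j = Σ (P_i / 10 mm) · U_{j−i}.
At t = 8 h (j=8): Q = (22.4/10)·6 + (10.8/10)·8 = 22.1 m³/s.

Q ≈ 22.1 m³/s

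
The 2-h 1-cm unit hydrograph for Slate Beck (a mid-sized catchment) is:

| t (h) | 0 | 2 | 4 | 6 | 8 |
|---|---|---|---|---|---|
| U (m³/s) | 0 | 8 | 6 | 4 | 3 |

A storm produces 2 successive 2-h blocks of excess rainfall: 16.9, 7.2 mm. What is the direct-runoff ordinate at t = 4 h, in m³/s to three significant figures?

By discrete convolution, Q_j = Σ (P_i / 10 mm) · U_{j−i}.
At t = 4 h (j=2): Q = (16.9/10)·6 + (7.2/10)·8 = 15.9 m³/s.

Q ≈ 15.9 m³/s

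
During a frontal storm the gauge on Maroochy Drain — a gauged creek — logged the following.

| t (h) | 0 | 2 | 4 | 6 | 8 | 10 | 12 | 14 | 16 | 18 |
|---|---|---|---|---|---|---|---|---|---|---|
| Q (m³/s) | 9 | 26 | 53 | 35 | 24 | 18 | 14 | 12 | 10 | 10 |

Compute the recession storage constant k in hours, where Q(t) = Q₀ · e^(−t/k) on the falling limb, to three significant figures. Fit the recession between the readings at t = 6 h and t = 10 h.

k ≈ 6.02 h

On the falling limb, Q drops from 35 to 18 m³/s between t = 6 h and t = 10 h (Δt = 4 h).
k = −Δt / ln(Q₂/Q₁) = −4 / ln(18/35) = 6.02 h.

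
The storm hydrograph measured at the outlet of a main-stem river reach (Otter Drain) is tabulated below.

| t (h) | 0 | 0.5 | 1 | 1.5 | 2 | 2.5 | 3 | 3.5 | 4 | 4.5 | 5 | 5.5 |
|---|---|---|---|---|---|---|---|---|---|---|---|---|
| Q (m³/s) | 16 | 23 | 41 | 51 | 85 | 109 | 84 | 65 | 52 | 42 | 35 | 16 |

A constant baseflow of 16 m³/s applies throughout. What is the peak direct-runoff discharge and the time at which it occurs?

Subtracting baseflow gives direct-runoff ordinates: 0.0, 7.0, 25.0, 35.0, 69.0, 93.0, 68.0, 49.0, 36.0, 26.0, 19.0, 0.0 m³/s.
The maximum is 93.0 m³/s, occurring at the reading for t = 2.5 h.

Q_p = 93.0 m³/s at t = 2.5 h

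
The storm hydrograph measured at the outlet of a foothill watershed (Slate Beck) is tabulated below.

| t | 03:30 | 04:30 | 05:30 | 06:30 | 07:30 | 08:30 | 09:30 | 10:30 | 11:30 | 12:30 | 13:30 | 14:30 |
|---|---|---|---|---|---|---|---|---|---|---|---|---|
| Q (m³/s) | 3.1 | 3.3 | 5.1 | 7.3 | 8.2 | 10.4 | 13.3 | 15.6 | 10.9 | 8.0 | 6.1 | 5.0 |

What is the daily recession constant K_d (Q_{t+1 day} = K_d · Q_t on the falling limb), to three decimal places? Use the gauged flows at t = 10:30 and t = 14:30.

K_d ≈ 0.001

Between t = 10:30 and t = 14:30 the flow falls from 15.6 to 5.0 m³/s over 4×1 h = 4 h.
Per-interval ratio K = (5.0/15.6)^(1/4) = 0.7524; K_d = K^(24/1) = 0.001.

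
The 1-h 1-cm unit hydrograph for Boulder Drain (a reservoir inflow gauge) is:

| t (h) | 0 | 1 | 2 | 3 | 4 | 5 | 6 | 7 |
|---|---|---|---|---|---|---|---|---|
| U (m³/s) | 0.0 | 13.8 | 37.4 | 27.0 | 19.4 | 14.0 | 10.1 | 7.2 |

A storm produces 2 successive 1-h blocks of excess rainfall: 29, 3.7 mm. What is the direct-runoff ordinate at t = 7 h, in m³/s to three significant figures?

Q ≈ 24.6 m³/s

By discrete convolution, Q_j = Σ (P_i / 10 mm) · U_{j−i}.
At t = 7 h (j=7): Q = (29/10)·7.2 + (3.7/10)·10.1 = 24.6 m³/s.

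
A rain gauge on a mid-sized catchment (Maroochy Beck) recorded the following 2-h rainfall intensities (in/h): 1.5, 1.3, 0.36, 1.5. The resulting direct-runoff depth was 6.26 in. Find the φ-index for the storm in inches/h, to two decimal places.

Only the 3 blocks with intensity above φ contribute runoff: 1.5, 1.3, 1.5 in/h.
Σ(I−φ)·Δt = d  ⇒  (1.5+1.3+1.5 − 3φ)·2 = 6.26
φ = (4.300 − 6.26/2) / 3 = 0.39 in/h.

φ ≈ 0.39 in/h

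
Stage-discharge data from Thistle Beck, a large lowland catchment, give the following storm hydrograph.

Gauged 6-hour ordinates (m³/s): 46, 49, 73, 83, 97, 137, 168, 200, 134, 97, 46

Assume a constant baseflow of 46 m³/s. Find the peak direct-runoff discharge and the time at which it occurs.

Q_p = 154.0 m³/s at t = 42 h

Subtracting baseflow gives direct-runoff ordinates: 0.0, 3.0, 27.0, 37.0, 51.0, 91.0, 122.0, 154.0, 88.0, 51.0, 0.0 m³/s.
The maximum is 154.0 m³/s, occurring at the reading for t = 42 h.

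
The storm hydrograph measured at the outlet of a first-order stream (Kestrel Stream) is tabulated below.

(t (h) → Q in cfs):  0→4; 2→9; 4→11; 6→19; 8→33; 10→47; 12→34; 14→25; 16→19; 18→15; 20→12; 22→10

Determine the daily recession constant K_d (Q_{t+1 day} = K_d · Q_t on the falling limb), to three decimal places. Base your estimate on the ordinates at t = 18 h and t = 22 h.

K_d ≈ 0.088

Between t = 18 h and t = 22 h the flow falls from 15 to 10 cfs over 2×2 h = 4 h.
Per-interval ratio K = (10/15)^(1/2) = 0.8165; K_d = K^(24/2) = 0.088.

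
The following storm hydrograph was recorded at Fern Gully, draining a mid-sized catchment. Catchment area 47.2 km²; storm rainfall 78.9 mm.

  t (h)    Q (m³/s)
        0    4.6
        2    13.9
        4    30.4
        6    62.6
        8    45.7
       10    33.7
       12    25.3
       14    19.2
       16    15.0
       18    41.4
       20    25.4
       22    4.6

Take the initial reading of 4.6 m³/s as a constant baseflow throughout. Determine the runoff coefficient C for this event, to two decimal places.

ΣQ_DR = 266.6 m³/s; V = ΣQ_DR·Δt = 1.920 × 10^6 m³.
Runoff depth d = V / A = 40.67 mm.
C = d / P = 40.67 / 78.9 = 0.52.

C ≈ 0.52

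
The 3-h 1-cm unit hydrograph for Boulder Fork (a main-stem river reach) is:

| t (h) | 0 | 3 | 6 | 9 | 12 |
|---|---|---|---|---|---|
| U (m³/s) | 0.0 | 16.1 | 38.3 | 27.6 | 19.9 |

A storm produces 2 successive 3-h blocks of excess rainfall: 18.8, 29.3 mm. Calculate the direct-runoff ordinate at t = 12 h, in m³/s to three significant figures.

By discrete convolution, Q_j = Σ (P_i / 10 mm) · U_{j−i}.
At t = 12 h (j=4): Q = (18.8/10)·19.9 + (29.3/10)·27.6 = 118 m³/s.

Q ≈ 118 m³/s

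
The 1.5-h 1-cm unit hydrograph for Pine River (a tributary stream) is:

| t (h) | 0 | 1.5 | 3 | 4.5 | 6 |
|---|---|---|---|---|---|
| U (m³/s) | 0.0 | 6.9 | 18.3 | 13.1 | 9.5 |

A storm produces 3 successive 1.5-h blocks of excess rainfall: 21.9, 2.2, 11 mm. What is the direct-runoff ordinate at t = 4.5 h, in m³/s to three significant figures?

Q ≈ 40.3 m³/s

By discrete convolution, Q_j = Σ (P_i / 10 mm) · U_{j−i}.
At t = 4.5 h (j=3): Q = (21.9/10)·13.1 + (2.2/10)·18.3 + (11/10)·6.9 = 40.3 m³/s.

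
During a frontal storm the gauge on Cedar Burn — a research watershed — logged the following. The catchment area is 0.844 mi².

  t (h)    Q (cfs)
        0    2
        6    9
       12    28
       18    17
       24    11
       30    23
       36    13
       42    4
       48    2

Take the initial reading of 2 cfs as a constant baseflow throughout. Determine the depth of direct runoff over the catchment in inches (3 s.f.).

Direct runoff: 0.0, 7.0, 26.0, 15.0, 9.0, 21.0, 11.0, 2.0, 0.0 cfs; ΣQ_DR = 91.00 cfs.
V = ΣQ_DR · Δt = 91.00 × 21600 s = 1.966 × 10^6 ft³.
Over A = 0.844 mi², depth = V / A = 1.00 in.

d ≈ 1.00 in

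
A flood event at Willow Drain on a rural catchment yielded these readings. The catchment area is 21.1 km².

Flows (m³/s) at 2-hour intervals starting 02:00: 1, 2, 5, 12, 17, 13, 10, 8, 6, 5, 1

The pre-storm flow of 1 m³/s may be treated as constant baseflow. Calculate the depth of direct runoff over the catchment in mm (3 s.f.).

d ≈ 23.5 mm

Direct runoff: 0.0, 1.0, 4.0, 11.0, 16.0, 12.0, 9.0, 7.0, 5.0, 4.0, 0.0 m³/s; ΣQ_DR = 69.00 m³/s.
V = ΣQ_DR · Δt = 69.00 × 7200 s = 4.968 × 10^5 m³.
Over A = 21.1 km², depth = V / A = 23.5 mm.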